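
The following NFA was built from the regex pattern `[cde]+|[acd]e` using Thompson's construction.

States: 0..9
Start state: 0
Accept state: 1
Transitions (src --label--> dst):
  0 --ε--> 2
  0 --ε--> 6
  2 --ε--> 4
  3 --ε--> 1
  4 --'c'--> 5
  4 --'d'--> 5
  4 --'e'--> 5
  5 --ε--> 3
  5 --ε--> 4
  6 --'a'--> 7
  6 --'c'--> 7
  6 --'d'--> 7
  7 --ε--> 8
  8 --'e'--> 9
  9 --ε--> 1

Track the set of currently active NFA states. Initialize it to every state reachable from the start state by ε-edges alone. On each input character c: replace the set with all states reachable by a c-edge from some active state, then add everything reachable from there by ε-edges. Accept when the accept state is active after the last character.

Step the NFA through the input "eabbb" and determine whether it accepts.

Answer: REJECT

Trace:
initial (ε-close {0}): {0,2,4,6}
'e' @ 1: {1,3,4,5}  [accepting]
'a' @ 2: {}  — state set empty
rest 'bbb' ignored (set empty)
final: {}; accept 1 not in set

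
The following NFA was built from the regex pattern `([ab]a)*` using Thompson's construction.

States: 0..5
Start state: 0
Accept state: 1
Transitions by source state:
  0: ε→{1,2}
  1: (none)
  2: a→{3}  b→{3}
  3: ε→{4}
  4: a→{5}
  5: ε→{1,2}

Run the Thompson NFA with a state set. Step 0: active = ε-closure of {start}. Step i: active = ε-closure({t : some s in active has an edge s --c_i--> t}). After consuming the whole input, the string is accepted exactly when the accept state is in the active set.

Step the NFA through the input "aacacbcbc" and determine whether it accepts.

initial (ε-close {0}): {0,1,2}
'a' @ 1: {3,4}
'a' @ 2: {1,2,5}  (accept∈set)
'c' @ 3: {}  — no active states
rest 'acbcbc' ignored (set empty)
end set {} — state 1 not in

Answer: REJECT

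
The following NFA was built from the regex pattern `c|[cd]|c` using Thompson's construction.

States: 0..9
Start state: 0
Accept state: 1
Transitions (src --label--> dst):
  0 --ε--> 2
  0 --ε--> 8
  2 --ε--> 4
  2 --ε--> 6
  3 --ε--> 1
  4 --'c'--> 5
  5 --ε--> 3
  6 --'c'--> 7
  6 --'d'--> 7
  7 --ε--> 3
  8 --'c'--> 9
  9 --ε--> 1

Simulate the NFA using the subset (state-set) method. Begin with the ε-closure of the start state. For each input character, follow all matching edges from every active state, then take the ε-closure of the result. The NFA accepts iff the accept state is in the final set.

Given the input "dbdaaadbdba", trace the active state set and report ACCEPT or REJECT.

Answer: REJECT

Steps:
start: ε-closure({0}) = {0,2,4,6,8}
'd' @ 1: {1,3,7}  (accept∈set)
'b' @ 2: {}  — dead — no transitions
rest 'daaadbdba' ignored (set empty)
after full input: {}  (accept=1 not in)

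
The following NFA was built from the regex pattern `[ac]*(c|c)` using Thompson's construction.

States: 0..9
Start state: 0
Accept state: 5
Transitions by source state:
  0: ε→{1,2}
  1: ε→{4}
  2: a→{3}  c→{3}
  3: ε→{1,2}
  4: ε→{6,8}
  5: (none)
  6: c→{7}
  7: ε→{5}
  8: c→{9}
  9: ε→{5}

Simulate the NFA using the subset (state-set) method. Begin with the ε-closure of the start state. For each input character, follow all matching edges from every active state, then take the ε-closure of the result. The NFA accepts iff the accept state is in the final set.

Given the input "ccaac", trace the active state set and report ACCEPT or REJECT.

Answer: ACCEPT

Trace:
initial (ε-close {0}): {0,1,2,4,6,8}
'c' @ 1: {1,2,3,4,5,6,7,8,9}  ✓accept
'c' @ 2: {1,2,3,4,5,6,7,8,9}  ✓accept
'a' @ 3: {1,2,3,4,6,8}
'a' @ 4: {1,2,3,4,6,8}
'c' @ 5: {1,2,3,4,5,6,7,8,9}  ✓accept
end set {1,2,3,4,5,6,7,8,9} — state 5 in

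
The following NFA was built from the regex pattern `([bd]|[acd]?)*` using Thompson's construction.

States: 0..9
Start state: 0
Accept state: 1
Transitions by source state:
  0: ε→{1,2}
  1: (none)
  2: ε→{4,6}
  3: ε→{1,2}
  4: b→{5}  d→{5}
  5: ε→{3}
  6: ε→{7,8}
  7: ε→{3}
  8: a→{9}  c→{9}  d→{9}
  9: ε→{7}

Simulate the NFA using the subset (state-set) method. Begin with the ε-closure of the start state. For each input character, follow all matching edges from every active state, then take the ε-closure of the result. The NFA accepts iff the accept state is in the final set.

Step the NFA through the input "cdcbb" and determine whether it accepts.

start: ε-closure({0}) = {0,1,2,3,4,6,7,8}
'c' @ 1: {1,2,3,4,6,7,8,9}  (accept∈set)
'd' @ 2: {1,2,3,4,5,6,7,8,9}  (accept∈set)
'c' @ 3: {1,2,3,4,6,7,8,9}  (accept∈set)
'b' @ 4: {1,2,3,4,5,6,7,8}  (accept∈set)
'b' @ 5: {1,2,3,4,5,6,7,8}  (accept∈set)
end set {1,2,3,4,5,6,7,8} — state 1 in

Answer: ACCEPT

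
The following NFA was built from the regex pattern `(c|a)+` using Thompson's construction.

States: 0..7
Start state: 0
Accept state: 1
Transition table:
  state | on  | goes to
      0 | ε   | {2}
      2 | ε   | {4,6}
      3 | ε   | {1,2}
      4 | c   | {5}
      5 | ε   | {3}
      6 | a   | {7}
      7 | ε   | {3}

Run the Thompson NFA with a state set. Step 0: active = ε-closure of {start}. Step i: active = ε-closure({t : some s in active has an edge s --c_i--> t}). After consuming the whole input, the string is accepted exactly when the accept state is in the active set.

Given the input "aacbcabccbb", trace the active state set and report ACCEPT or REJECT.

initial (ε-close {0}): {0,2,4,6}
'a' @ 1: {1,2,3,4,6,7}  (accept∈set)
'a' @ 2: {1,2,3,4,6,7}  (accept∈set)
'c' @ 3: {1,2,3,4,5,6}  (accept∈set)
'b' @ 4: {}  — no active states
rest 'cabccbb' ignored (set empty)
end set {} — state 1 not in

Answer: REJECT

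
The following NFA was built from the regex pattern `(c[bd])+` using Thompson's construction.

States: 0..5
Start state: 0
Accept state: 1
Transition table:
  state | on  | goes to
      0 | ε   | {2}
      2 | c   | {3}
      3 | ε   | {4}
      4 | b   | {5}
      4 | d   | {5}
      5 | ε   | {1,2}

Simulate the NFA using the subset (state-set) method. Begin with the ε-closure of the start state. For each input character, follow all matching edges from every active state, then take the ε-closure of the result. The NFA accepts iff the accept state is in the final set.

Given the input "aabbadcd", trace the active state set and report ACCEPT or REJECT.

Answer: REJECT

Trace:
initial (ε-close {0}): {0,2}
'a' @ 1: {}  — no active states
rest 'abbadcd' ignored (set empty)
end set {} — state 1 not in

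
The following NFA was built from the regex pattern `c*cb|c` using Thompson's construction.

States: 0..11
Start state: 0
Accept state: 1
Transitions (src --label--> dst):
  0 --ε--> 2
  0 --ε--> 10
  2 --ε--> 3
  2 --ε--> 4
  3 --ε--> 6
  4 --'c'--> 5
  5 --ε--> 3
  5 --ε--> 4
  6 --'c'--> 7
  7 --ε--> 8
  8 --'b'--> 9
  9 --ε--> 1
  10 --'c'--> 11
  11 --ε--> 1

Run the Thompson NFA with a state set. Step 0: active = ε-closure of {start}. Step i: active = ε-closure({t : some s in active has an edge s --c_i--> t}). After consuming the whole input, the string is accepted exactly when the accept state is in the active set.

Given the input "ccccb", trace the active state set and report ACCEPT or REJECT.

S₀ = ε-closure({0}) = {0,2,3,4,6,10}
'c' @ 1: {1,3,4,5,6,7,8,11}  ✓accept
'c' @ 2: {3,4,5,6,7,8}
'c' @ 3: {3,4,5,6,7,8}
'c' @ 4: {3,4,5,6,7,8}
'b' @ 5: {1,9}  ✓accept
end set {1,9} — state 1 in

Answer: ACCEPT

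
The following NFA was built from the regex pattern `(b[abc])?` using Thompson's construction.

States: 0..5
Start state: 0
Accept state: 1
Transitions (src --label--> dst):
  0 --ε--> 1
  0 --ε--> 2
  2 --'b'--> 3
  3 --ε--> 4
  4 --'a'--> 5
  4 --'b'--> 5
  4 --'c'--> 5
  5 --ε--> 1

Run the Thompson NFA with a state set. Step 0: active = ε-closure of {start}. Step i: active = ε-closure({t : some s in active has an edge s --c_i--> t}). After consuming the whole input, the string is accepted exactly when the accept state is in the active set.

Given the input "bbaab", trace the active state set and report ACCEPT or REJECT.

Answer: REJECT

Steps:
initial (ε-close {0}): {0,1,2}
'b' @ 1: {3,4}
'b' @ 2: {1,5}  ✓accept
'a' @ 3: {}  — state set empty
rest 'ab' ignored (set empty)
final: {}; accept 1 not in set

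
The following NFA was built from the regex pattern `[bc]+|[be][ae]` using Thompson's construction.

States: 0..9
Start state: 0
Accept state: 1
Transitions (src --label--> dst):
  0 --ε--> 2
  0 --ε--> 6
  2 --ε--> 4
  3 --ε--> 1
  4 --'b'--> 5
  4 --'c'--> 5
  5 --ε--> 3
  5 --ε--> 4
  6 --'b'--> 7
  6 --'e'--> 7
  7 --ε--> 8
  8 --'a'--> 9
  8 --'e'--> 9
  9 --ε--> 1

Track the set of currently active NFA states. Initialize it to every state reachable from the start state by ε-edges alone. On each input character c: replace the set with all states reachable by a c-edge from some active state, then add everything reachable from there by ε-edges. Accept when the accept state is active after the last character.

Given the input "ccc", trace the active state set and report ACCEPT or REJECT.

Answer: ACCEPT

Trace:
start: ε-closure({0}) = {0,2,4,6}
'c' @ 1: {1,3,4,5}  (accept∈set)
'c' @ 2: {1,3,4,5}  (accept∈set)
'c' @ 3: {1,3,4,5}  (accept∈set)
final: {1,3,4,5}; accept 1 in set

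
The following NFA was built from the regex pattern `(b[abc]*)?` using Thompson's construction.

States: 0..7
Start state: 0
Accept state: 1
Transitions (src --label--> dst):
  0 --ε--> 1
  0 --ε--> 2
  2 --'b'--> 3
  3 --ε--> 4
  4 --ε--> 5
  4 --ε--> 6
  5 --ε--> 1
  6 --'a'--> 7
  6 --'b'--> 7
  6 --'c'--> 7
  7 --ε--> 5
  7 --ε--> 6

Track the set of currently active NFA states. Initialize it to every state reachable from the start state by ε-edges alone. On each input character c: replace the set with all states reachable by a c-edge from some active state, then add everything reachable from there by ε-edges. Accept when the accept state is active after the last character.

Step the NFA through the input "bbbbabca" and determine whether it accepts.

initial (ε-close {0}): {0,1,2}
'b' @ 1: {1,3,4,5,6}  (accept∈set)
'b' @ 2: {1,5,6,7}  (accept∈set)
'b' @ 3: {1,5,6,7}  (accept∈set)
'b' @ 4: {1,5,6,7}  (accept∈set)
'a' @ 5: {1,5,6,7}  (accept∈set)
'b' @ 6: {1,5,6,7}  (accept∈set)
'c' @ 7: {1,5,6,7}  (accept∈set)
'a' @ 8: {1,5,6,7}  (accept∈set)
final: {1,5,6,7}; accept 1 in set

Answer: ACCEPT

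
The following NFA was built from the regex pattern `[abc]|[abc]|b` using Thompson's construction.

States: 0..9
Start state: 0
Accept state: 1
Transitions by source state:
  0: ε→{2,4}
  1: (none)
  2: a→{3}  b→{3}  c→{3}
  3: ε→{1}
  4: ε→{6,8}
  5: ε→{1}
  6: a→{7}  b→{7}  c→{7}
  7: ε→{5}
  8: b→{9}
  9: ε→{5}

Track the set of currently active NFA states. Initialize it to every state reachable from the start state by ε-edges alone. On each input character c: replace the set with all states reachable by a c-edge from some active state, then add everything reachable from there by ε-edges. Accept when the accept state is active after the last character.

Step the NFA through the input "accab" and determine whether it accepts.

Answer: REJECT

Steps:
S₀ = ε-closure({0}) = {0,2,4,6,8}
'a' @ 1: {1,3,5,7}  ✓accept
'c' @ 2: {}  — dead — no transitions
rest 'cab' ignored (set empty)
after full input: {}  (accept=1 not in)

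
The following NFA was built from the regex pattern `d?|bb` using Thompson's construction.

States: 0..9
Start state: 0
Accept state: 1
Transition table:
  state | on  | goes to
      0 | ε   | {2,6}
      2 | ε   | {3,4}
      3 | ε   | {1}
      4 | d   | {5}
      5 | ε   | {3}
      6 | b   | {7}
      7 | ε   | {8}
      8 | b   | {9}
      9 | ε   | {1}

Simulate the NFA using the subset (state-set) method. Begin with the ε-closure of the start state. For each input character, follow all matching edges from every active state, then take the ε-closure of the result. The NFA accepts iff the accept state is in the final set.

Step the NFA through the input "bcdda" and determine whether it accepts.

Answer: REJECT

Steps:
initial (ε-close {0}): {0,1,2,3,4,6}
'b' @ 1: {7,8}
'c' @ 2: {}  — no active states
rest 'dda' ignored (set empty)
final: {}; accept 1 not in set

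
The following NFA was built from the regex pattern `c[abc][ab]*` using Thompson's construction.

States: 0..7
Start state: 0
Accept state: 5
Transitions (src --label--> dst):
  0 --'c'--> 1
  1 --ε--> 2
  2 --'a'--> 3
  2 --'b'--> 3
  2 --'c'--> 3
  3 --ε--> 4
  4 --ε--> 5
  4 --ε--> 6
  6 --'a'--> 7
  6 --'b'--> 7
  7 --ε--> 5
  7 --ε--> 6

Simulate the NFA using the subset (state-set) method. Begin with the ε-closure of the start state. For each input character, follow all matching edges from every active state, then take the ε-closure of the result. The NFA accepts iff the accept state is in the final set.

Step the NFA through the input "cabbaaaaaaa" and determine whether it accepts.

start: ε-closure({0}) = {0}
'c' @ 1: {1,2}
'a' @ 2: {3,4,5,6}  ✓accept
'b' @ 3: {5,6,7}  ✓accept
'b' @ 4: {5,6,7}  ✓accept
'a' @ 5: {5,6,7}  ✓accept
'a' @ 6: {5,6,7}  ✓accept
'a' @ 7: {5,6,7}  ✓accept
'a' @ 8: {5,6,7}  ✓accept
'a' @ 9: {5,6,7}  ✓accept
'a' @ 10: {5,6,7}  ✓accept
'a' @ 11: {5,6,7}  ✓accept
after full input: {5,6,7}  (accept=5 in)

Answer: ACCEPT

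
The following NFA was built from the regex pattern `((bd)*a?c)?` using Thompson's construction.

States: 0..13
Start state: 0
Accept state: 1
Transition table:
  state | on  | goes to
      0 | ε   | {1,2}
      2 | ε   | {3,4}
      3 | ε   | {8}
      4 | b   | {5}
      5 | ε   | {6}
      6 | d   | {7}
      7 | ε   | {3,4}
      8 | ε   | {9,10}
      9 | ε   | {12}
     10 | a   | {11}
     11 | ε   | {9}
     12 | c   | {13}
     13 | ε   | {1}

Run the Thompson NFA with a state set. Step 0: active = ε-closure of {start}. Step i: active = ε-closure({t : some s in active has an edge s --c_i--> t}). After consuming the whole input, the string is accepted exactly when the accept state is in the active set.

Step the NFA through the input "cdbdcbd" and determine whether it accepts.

Answer: REJECT

Derivation:
S₀ = ε-closure({0}) = {0,1,2,3,4,8,9,10,12}
'c' @ 1: {1,13}  [accepting]
'd' @ 2: {}  — state set empty
rest 'bdcbd' ignored (set empty)
end set {} — state 1 not in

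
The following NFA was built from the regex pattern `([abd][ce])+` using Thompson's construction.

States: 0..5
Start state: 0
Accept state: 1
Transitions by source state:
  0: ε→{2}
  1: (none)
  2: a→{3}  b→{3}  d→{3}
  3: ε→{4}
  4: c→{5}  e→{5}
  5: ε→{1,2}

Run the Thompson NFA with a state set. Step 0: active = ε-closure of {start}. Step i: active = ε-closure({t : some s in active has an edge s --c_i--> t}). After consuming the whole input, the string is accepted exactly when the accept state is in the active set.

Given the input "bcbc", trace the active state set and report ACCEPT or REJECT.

Answer: ACCEPT

Steps:
start: ε-closure({0}) = {0,2}
'b' @ 1: {3,4}
'c' @ 2: {1,2,5}  (accept∈set)
'b' @ 3: {3,4}
'c' @ 4: {1,2,5}  (accept∈set)
final: {1,2,5}; accept 1 in set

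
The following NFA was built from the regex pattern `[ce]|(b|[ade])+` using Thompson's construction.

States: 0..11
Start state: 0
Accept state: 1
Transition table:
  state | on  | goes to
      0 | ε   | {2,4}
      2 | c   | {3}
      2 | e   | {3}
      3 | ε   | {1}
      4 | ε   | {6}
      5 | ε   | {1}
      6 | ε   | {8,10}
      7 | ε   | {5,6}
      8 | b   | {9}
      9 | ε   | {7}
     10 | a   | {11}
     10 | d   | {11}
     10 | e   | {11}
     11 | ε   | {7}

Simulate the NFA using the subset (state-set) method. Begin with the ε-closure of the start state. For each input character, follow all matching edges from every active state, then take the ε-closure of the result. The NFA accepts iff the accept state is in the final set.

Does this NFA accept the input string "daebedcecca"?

Answer: REJECT

Steps:
start: ε-closure({0}) = {0,2,4,6,8,10}
'd' @ 1: {1,5,6,7,8,10,11}  [accepting]
'a' @ 2: {1,5,6,7,8,10,11}  [accepting]
'e' @ 3: {1,5,6,7,8,10,11}  [accepting]
'b' @ 4: {1,5,6,7,8,9,10}  [accepting]
'e' @ 5: {1,5,6,7,8,10,11}  [accepting]
'd' @ 6: {1,5,6,7,8,10,11}  [accepting]
'c' @ 7: {}  — dead — no transitions
rest 'ecca' ignored (set empty)
end set {} — state 1 not in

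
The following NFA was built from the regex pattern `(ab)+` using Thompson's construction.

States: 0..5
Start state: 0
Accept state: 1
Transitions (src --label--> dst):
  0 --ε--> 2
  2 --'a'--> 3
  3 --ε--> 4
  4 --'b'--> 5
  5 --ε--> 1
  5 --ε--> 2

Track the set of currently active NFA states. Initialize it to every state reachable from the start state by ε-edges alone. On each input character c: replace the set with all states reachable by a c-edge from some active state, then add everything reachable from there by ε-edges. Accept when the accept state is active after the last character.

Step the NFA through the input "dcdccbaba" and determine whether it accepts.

S₀ = ε-closure({0}) = {0,2}
'd' @ 1: {}  — no active states
rest 'cdccbaba' ignored (set empty)
final: {}; accept 1 not in set

Answer: REJECT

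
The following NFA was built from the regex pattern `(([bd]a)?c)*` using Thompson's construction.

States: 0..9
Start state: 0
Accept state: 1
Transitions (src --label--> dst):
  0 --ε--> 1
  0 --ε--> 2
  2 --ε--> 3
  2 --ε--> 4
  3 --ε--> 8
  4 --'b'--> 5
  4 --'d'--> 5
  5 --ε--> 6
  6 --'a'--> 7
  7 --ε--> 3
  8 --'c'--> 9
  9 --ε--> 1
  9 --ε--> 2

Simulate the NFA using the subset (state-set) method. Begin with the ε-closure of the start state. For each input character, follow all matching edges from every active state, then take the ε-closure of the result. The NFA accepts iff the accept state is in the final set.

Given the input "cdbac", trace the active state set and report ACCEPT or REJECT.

Answer: REJECT

Trace:
initial (ε-close {0}): {0,1,2,3,4,8}
'c' @ 1: {1,2,3,4,8,9}  ✓accept
'd' @ 2: {5,6}
'b' @ 3: {}  — state set empty
rest 'ac' ignored (set empty)
after full input: {}  (accept=1 not in)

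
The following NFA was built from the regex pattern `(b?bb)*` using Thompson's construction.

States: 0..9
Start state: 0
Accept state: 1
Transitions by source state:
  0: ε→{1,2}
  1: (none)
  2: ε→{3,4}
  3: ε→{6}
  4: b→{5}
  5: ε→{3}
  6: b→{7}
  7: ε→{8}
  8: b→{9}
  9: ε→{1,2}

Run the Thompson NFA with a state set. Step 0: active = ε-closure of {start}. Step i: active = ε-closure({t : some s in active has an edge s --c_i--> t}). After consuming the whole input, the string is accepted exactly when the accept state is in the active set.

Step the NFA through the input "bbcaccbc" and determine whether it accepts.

Answer: REJECT

Derivation:
initial (ε-close {0}): {0,1,2,3,4,6}
'b' @ 1: {3,5,6,7,8}
'b' @ 2: {1,2,3,4,6,7,8,9}  [accepting]
'c' @ 3: {}  — no active states
rest 'accbc' ignored (set empty)
after full input: {}  (accept=1 not in)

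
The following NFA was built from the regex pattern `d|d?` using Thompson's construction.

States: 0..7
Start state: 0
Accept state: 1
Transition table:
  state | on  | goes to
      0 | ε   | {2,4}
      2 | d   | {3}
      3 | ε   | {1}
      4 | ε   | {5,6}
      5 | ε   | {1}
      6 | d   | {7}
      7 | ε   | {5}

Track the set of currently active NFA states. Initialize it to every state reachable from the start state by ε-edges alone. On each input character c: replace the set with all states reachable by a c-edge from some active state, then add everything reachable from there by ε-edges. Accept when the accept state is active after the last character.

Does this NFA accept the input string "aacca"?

Answer: REJECT

Steps:
start: ε-closure({0}) = {0,1,2,4,5,6}
'a' @ 1: {}  — no active states
rest 'acca' ignored (set empty)
final: {}; accept 1 not in set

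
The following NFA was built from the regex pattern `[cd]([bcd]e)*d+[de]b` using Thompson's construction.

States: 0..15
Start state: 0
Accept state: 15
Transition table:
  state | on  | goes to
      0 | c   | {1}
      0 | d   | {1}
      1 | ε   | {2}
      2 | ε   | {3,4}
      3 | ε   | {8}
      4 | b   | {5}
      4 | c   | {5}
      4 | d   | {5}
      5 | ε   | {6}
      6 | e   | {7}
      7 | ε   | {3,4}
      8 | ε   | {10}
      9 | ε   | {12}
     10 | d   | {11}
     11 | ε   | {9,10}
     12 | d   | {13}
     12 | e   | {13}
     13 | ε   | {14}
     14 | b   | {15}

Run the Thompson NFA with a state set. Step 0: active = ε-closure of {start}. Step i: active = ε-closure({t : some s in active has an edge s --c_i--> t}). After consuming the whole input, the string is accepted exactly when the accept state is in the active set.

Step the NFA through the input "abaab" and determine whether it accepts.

Answer: REJECT

Derivation:
initial (ε-close {0}): {0}
'a' @ 1: {}  — no active states
rest 'baab' ignored (set empty)
end set {} — state 15 not in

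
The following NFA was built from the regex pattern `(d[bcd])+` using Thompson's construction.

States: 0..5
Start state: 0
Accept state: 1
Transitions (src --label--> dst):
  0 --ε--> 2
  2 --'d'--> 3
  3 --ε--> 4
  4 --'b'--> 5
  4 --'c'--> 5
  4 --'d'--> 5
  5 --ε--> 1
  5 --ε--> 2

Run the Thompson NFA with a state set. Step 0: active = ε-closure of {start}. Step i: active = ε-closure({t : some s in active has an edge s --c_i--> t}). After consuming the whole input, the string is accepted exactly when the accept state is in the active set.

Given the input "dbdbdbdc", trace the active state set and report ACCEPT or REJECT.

S₀ = ε-closure({0}) = {0,2}
'd' @ 1: {3,4}
'b' @ 2: {1,2,5}  (accept∈set)
'd' @ 3: {3,4}
'b' @ 4: {1,2,5}  (accept∈set)
'd' @ 5: {3,4}
'b' @ 6: {1,2,5}  (accept∈set)
'd' @ 7: {3,4}
'c' @ 8: {1,2,5}  (accept∈set)
end set {1,2,5} — state 1 in

Answer: ACCEPT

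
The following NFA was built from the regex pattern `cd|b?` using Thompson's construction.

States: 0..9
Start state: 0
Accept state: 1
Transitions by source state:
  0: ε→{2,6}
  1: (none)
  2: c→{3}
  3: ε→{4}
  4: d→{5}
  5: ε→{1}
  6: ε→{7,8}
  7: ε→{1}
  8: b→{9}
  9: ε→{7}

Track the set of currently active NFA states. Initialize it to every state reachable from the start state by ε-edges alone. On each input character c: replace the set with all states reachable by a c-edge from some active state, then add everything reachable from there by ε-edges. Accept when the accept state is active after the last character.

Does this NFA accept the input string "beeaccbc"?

S₀ = ε-closure({0}) = {0,1,2,6,7,8}
'b' @ 1: {1,7,9}  (accept∈set)
'e' @ 2: {}  — state set empty
rest 'eaccbc' ignored (set empty)
end set {} — state 1 not in

Answer: REJECT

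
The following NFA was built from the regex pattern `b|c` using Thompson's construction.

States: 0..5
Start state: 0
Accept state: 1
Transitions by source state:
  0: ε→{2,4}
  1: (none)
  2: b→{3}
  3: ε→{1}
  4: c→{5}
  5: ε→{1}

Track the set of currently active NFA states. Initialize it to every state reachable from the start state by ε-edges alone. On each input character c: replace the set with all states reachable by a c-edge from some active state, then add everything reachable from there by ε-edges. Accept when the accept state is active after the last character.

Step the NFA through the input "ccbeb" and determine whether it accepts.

Answer: REJECT

Derivation:
S₀ = ε-closure({0}) = {0,2,4}
'c' @ 1: {1,5}  [accepting]
'c' @ 2: {}  — state set empty
rest 'beb' ignored (set empty)
after full input: {}  (accept=1 not in)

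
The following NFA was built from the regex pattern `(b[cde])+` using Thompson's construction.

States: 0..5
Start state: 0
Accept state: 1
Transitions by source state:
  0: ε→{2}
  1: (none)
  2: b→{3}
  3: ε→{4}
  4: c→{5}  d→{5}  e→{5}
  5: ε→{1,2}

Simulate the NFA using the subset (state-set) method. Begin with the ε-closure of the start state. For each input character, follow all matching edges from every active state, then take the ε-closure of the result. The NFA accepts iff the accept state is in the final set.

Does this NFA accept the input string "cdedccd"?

start: ε-closure({0}) = {0,2}
'c' @ 1: {}  — state set empty
rest 'dedccd' ignored (set empty)
end set {} — state 1 not in

Answer: REJECT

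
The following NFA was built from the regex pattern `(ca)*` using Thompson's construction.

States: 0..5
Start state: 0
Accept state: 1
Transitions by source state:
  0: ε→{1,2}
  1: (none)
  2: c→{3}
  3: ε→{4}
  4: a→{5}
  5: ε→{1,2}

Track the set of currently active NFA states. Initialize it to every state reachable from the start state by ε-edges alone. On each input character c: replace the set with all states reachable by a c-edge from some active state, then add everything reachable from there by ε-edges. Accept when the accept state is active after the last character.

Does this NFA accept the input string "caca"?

Answer: ACCEPT

Derivation:
start: ε-closure({0}) = {0,1,2}
'c' @ 1: {3,4}
'a' @ 2: {1,2,5}  [accepting]
'c' @ 3: {3,4}
'a' @ 4: {1,2,5}  [accepting]
final: {1,2,5}; accept 1 in set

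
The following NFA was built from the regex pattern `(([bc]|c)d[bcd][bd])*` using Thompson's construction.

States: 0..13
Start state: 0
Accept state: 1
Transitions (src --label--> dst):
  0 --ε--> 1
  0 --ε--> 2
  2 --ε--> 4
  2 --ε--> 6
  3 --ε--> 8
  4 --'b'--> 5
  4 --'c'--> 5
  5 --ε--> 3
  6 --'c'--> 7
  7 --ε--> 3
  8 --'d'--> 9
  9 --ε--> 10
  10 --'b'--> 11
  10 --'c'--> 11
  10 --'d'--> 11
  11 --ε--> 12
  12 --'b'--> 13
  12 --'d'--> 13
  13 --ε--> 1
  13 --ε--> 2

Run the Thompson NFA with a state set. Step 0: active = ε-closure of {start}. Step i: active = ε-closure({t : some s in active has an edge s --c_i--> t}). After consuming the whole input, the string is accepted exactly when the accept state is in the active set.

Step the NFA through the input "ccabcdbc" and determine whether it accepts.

Answer: REJECT

Trace:
S₀ = ε-closure({0}) = {0,1,2,4,6}
'c' @ 1: {3,5,7,8}
'c' @ 2: {}  — dead — no transitions
rest 'abcdbc' ignored (set empty)
final: {}; accept 1 not in set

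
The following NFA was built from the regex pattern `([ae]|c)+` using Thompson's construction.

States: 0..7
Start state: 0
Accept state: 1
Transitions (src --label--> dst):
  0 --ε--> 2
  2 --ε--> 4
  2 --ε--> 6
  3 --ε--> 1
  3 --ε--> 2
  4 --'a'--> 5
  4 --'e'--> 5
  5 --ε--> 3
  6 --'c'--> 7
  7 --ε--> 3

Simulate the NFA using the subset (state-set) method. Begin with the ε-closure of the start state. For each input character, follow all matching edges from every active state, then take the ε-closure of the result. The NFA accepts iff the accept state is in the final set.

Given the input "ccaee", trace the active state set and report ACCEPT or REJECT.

Answer: ACCEPT

Trace:
start: ε-closure({0}) = {0,2,4,6}
'c' @ 1: {1,2,3,4,6,7}  ✓accept
'c' @ 2: {1,2,3,4,6,7}  ✓accept
'a' @ 3: {1,2,3,4,5,6}  ✓accept
'e' @ 4: {1,2,3,4,5,6}  ✓accept
'e' @ 5: {1,2,3,4,5,6}  ✓accept
final: {1,2,3,4,5,6}; accept 1 in set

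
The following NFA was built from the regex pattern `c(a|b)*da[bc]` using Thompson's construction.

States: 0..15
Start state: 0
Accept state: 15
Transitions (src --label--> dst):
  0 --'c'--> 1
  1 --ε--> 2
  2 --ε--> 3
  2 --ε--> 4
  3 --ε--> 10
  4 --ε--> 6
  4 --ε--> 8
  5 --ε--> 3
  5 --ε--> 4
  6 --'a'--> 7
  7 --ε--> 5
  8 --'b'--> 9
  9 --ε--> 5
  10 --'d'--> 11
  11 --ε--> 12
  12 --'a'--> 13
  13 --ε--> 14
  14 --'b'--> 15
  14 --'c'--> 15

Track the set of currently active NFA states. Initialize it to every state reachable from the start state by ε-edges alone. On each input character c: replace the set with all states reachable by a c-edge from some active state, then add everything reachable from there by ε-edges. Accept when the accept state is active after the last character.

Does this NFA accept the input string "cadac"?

Answer: ACCEPT

Derivation:
start: ε-closure({0}) = {0}
'c' @ 1: {1,2,3,4,6,8,10}
'a' @ 2: {3,4,5,6,7,8,10}
'd' @ 3: {11,12}
'a' @ 4: {13,14}
'c' @ 5: {15}  (accept∈set)
final: {15}; accept 15 in set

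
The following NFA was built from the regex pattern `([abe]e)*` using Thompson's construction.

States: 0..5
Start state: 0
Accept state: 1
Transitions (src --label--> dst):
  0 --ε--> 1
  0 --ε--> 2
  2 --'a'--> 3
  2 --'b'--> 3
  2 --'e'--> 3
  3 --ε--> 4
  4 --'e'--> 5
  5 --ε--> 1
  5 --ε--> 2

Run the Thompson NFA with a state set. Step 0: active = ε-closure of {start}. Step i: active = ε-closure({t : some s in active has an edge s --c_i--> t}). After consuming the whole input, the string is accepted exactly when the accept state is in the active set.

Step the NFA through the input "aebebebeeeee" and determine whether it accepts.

S₀ = ε-closure({0}) = {0,1,2}
'a' @ 1: {3,4}
'e' @ 2: {1,2,5}  (accept∈set)
'b' @ 3: {3,4}
'e' @ 4: {1,2,5}  (accept∈set)
'b' @ 5: {3,4}
'e' @ 6: {1,2,5}  (accept∈set)
'b' @ 7: {3,4}
'e' @ 8: {1,2,5}  (accept∈set)
'e' @ 9: {3,4}
'e' @ 10: {1,2,5}  (accept∈set)
'e' @ 11: {3,4}
'e' @ 12: {1,2,5}  (accept∈set)
end set {1,2,5} — state 1 in

Answer: ACCEPT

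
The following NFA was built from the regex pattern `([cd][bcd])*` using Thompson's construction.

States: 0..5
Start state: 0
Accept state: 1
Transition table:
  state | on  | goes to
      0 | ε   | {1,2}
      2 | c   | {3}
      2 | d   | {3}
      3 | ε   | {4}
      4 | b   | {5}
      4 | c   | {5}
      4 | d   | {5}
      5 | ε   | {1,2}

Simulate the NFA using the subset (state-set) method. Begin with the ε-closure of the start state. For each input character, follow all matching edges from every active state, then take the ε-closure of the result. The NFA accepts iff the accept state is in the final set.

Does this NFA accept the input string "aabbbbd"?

Answer: REJECT

Trace:
initial (ε-close {0}): {0,1,2}
'a' @ 1: {}  — dead — no transitions
rest 'abbbbd' ignored (set empty)
final: {}; accept 1 not in set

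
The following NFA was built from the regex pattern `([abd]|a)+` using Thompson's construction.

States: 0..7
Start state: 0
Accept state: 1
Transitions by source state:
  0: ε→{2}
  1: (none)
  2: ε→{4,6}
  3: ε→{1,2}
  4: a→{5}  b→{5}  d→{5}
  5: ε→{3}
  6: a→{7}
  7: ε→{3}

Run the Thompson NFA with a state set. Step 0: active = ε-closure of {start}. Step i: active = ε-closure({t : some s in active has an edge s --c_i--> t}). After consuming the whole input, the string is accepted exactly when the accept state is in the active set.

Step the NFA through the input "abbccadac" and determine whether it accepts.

Answer: REJECT

Derivation:
start: ε-closure({0}) = {0,2,4,6}
'a' @ 1: {1,2,3,4,5,6,7}  (accept∈set)
'b' @ 2: {1,2,3,4,5,6}  (accept∈set)
'b' @ 3: {1,2,3,4,5,6}  (accept∈set)
'c' @ 4: {}  — no active states
rest 'cadac' ignored (set empty)
after full input: {}  (accept=1 not in)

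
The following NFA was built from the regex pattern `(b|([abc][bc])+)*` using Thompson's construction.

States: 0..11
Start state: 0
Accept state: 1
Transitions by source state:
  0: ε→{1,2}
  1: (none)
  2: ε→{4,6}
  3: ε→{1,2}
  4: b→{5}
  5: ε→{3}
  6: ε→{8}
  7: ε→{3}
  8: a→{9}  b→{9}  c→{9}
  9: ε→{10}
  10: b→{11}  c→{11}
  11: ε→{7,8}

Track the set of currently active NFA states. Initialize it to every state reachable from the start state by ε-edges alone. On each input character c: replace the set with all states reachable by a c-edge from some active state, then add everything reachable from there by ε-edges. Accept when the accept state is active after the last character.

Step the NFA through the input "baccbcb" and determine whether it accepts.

Answer: ACCEPT

Steps:
S₀ = ε-closure({0}) = {0,1,2,4,6,8}
'b' @ 1: {1,2,3,4,5,6,8,9,10}  (accept∈set)
'a' @ 2: {9,10}
'c' @ 3: {1,2,3,4,6,7,8,11}  (accept∈set)
'c' @ 4: {9,10}
'b' @ 5: {1,2,3,4,6,7,8,11}  (accept∈set)
'c' @ 6: {9,10}
'b' @ 7: {1,2,3,4,6,7,8,11}  (accept∈set)
after full input: {1,2,3,4,6,7,8,11}  (accept=1 in)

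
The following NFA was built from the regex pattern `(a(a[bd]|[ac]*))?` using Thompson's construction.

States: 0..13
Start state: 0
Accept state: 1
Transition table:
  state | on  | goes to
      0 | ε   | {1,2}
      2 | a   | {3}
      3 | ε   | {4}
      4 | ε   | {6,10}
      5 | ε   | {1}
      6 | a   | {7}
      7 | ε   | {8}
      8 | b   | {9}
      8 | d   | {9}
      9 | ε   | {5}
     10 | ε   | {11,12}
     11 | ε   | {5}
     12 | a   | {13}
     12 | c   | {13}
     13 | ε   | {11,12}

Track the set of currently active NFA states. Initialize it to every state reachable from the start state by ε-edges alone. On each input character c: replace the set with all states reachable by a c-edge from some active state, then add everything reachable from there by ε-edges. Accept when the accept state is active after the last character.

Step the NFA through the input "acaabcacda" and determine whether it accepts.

start: ε-closure({0}) = {0,1,2}
'a' @ 1: {1,3,4,5,6,10,11,12}  ✓accept
'c' @ 2: {1,5,11,12,13}  ✓accept
'a' @ 3: {1,5,11,12,13}  ✓accept
'a' @ 4: {1,5,11,12,13}  ✓accept
'b' @ 5: {}  — dead — no transitions
rest 'cacda' ignored (set empty)
final: {}; accept 1 not in set

Answer: REJECT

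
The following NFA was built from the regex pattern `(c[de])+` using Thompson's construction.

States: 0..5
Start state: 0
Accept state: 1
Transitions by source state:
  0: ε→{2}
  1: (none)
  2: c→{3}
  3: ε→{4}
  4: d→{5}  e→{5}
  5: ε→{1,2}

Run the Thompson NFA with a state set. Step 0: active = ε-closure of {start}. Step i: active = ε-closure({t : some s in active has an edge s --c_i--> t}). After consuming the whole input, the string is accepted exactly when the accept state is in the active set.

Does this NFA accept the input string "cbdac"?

S₀ = ε-closure({0}) = {0,2}
'c' @ 1: {3,4}
'b' @ 2: {}  — no active states
rest 'dac' ignored (set empty)
final: {}; accept 1 not in set

Answer: REJECT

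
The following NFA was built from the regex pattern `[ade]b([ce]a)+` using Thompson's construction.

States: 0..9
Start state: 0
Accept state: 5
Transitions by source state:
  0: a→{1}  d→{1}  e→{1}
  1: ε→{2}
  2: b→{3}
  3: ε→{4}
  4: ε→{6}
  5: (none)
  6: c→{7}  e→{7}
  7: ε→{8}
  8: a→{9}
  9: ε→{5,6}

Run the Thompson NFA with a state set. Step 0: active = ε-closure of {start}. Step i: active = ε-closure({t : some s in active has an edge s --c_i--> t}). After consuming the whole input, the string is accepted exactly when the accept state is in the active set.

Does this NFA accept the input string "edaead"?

S₀ = ε-closure({0}) = {0}
'e' @ 1: {1,2}
'd' @ 2: {}  — dead — no transitions
rest 'aead' ignored (set empty)
final: {}; accept 5 not in set

Answer: REJECT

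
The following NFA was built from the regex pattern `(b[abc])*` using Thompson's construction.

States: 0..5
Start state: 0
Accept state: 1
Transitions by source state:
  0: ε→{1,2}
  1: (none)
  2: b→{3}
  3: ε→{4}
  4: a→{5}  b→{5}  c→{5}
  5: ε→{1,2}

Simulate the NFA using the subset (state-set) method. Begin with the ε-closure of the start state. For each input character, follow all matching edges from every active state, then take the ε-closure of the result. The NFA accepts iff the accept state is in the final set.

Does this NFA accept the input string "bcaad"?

S₀ = ε-closure({0}) = {0,1,2}
'b' @ 1: {3,4}
'c' @ 2: {1,2,5}  (accept∈set)
'a' @ 3: {}  — dead — no transitions
rest 'ad' ignored (set empty)
final: {}; accept 1 not in set

Answer: REJECT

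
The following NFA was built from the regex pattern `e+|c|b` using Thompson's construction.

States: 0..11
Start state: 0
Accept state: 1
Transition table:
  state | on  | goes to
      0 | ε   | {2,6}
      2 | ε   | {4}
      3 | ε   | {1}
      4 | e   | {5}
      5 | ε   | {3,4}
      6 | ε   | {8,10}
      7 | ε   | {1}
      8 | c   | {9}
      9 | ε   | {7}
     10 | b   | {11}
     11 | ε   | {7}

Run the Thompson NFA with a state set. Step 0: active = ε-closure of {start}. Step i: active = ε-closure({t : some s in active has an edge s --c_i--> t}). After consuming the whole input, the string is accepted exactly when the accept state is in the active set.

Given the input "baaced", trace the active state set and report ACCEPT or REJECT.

Answer: REJECT

Trace:
start: ε-closure({0}) = {0,2,4,6,8,10}
'b' @ 1: {1,7,11}  (accept∈set)
'a' @ 2: {}  — dead — no transitions
rest 'aced' ignored (set empty)
end set {} — state 1 not in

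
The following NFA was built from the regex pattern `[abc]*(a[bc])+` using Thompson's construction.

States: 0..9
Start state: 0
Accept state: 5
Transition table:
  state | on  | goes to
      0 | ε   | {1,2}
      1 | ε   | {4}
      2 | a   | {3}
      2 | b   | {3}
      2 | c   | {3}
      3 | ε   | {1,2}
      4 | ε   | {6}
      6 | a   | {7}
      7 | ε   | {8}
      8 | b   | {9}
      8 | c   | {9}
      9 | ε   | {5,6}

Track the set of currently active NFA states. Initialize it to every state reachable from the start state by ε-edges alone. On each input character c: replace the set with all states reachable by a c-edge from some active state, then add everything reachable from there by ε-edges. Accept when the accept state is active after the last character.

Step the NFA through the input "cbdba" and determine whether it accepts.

Answer: REJECT

Trace:
initial (ε-close {0}): {0,1,2,4,6}
'c' @ 1: {1,2,3,4,6}
'b' @ 2: {1,2,3,4,6}
'd' @ 3: {}  — state set empty
rest 'ba' ignored (set empty)
final: {}; accept 5 not in set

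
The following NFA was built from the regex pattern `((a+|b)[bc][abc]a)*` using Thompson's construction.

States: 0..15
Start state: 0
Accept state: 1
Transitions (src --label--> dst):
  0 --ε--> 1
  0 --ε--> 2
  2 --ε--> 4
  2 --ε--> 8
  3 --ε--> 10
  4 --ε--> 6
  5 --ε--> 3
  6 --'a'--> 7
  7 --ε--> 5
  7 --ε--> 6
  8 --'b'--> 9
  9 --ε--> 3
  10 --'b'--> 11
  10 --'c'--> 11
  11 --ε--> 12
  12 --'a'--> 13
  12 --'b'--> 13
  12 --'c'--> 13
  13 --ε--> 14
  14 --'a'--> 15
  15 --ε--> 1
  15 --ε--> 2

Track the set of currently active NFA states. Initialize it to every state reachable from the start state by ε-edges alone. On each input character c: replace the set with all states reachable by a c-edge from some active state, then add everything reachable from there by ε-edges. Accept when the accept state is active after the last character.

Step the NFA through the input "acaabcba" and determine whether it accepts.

Answer: ACCEPT

Trace:
initial (ε-close {0}): {0,1,2,4,6,8}
'a' @ 1: {3,5,6,7,10}
'c' @ 2: {11,12}
'a' @ 3: {13,14}
'a' @ 4: {1,2,4,6,8,15}  (accept∈set)
'b' @ 5: {3,9,10}
'c' @ 6: {11,12}
'b' @ 7: {13,14}
'a' @ 8: {1,2,4,6,8,15}  (accept∈set)
after full input: {1,2,4,6,8,15}  (accept=1 in)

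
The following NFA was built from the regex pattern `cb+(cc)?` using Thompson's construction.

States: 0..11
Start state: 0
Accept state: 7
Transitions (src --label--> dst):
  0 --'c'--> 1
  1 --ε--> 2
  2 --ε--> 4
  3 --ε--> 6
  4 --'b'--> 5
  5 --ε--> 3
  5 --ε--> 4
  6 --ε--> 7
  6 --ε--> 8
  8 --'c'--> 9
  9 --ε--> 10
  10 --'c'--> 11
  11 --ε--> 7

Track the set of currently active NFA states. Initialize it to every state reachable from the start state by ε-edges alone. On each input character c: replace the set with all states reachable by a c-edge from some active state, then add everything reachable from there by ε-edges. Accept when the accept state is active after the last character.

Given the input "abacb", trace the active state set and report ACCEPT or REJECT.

initial (ε-close {0}): {0}
'a' @ 1: {}  — dead — no transitions
rest 'bacb' ignored (set empty)
after full input: {}  (accept=7 not in)

Answer: REJECT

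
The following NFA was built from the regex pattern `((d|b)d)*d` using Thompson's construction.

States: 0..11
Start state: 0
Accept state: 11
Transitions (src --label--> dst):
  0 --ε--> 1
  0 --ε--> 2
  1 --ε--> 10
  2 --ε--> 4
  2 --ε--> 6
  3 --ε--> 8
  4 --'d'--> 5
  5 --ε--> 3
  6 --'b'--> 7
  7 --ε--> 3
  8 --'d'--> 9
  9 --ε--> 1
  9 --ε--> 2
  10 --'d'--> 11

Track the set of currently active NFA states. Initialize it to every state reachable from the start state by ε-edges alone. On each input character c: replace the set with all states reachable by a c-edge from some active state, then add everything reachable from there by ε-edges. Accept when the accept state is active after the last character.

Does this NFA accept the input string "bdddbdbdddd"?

Answer: ACCEPT

Steps:
initial (ε-close {0}): {0,1,2,4,6,10}
'b' @ 1: {3,7,8}
'd' @ 2: {1,2,4,6,9,10}
'd' @ 3: {3,5,8,11}  ✓accept
'd' @ 4: {1,2,4,6,9,10}
'b' @ 5: {3,7,8}
'd' @ 6: {1,2,4,6,9,10}
'b' @ 7: {3,7,8}
'd' @ 8: {1,2,4,6,9,10}
'd' @ 9: {3,5,8,11}  ✓accept
'd' @ 10: {1,2,4,6,9,10}
'd' @ 11: {3,5,8,11}  ✓accept
final: {3,5,8,11}; accept 11 in set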